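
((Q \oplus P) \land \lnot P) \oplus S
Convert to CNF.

(Q \lor P \lor S) \land (\lnot P \lor S) \land (\lnot Q \lor P \lor \lnot S)

((Q \oplus P) \land \lnot P) \oplus S
⇔ (((Q \oplus P) \land \lnot P) \lor S) \land \lnot ((Q \oplus P) \land \lnot P \land S)   (expand \oplus)
⇔ (((Q \lor P) \land \lnot (Q \land P) \land \lnot P) \lor S) \land \lnot ((Q \oplus P) \land \lnot P \land S)   (expand \oplus)
⇔ (((Q \lor P) \land \lnot (Q \land P) \land \lnot P) \lor S) \land \lnot ((Q \lor P) \land \lnot (Q \land P) \land \lnot P \land S)   (expand \oplus)
⇔ (((Q \lor P) \land (\lnot Q \lor \lnot P) \land \lnot P) \lor S) \land \lnot ((Q \lor P) \land \lnot (Q \land P) \land \lnot P \land S)   (De Morgan)
⇔ (((Q \lor P) \land (\lnot Q \lor \lnot P) \land \lnot P) \lor S) \land (\lnot (Q \lor P) \lor \lnot \lnot (Q \land P) \lor \lnot \lnot P \lor \lnot S)   (De Morgan)
⇔ (((Q \lor P) \land (\lnot Q \lor \lnot P) \land \lnot P) \lor S) \land ((\lnot Q \land \lnot P) \lor \lnot \lnot (Q \land P) \lor \lnot \lnot P \lor \lnot S)   (De Morgan)
⇔ (((Q \lor P) \land (\lnot Q \lor \lnot P) \land \lnot P) \lor S) \land ((\lnot Q \land \lnot P) \lor (Q \land P) \lor \lnot \lnot P \lor \lnot S)   (double negation)
⇔ (((Q \lor P) \land (\lnot Q \lor \lnot P) \land \lnot P) \lor S) \land ((\lnot Q \land \lnot P) \lor (Q \land P) \lor P \lor \lnot S)   (double negation)
⇔ (Q \lor P \lor S) \land (\lnot Q \lor \lnot P \lor S) \land (\lnot P \lor S) \land (\lnot Q \lor Q \lor P \lor \lnot S) \land (\lnot Q \lor P \lor P \lor \lnot S) \land (\lnot P \lor Q \lor P \lor \lnot S) \land (\lnot P \lor P \lor P \lor \lnot S)   (distribute \lor over \land)
⇔ (Q \lor P \lor S) \land (\lnot P \lor S) \land (\lnot Q \lor P \lor \lnot S)   (simplify)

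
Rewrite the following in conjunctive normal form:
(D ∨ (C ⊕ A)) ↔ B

(D ∨ (C ⊕ A)) ↔ B
= ((D ∨ (C ⊕ A)) → B) ∧ (B → (D ∨ (C ⊕ A)))   (eliminate ↔)
= (¬(D ∨ (C ⊕ A)) ∨ B) ∧ (B → (D ∨ (C ⊕ A)))   (eliminate →)
= (¬(D ∨ ((C ∨ A) ∧ ¬(C ∧ A))) ∨ B) ∧ (B → (D ∨ (C ⊕ A)))   (expand ⊕)
= (¬(D ∨ ((C ∨ A) ∧ ¬(C ∧ A))) ∨ B) ∧ (¬B ∨ D ∨ (C ⊕ A))   (eliminate →)
= (¬(D ∨ ((C ∨ A) ∧ ¬(C ∧ A))) ∨ B) ∧ (¬B ∨ D ∨ ((C ∨ A) ∧ ¬(C ∧ A)))   (expand ⊕)
= ((¬D ∧ ¬((C ∨ A) ∧ ¬(C ∧ A))) ∨ B) ∧ (¬B ∨ D ∨ ((C ∨ A) ∧ ¬(C ∧ A)))   (De Morgan)
= ((¬D ∧ (¬(C ∨ A) ∨ ¬¬(C ∧ A))) ∨ B) ∧ (¬B ∨ D ∨ ((C ∨ A) ∧ ¬(C ∧ A)))   (De Morgan)
= ((¬D ∧ ((¬C ∧ ¬A) ∨ ¬¬(C ∧ A))) ∨ B) ∧ (¬B ∨ D ∨ ((C ∨ A) ∧ ¬(C ∧ A)))   (De Morgan)
= ((¬D ∧ ((¬C ∧ ¬A) ∨ (C ∧ A))) ∨ B) ∧ (¬B ∨ D ∨ ((C ∨ A) ∧ ¬(C ∧ A)))   (double negation)
= ((¬D ∧ ((¬C ∧ ¬A) ∨ (C ∧ A))) ∨ B) ∧ (¬B ∨ D ∨ ((C ∨ A) ∧ (¬C ∨ ¬A)))   (De Morgan)
= (¬D ∨ B) ∧ (¬C ∨ C ∨ B) ∧ (¬C ∨ A ∨ B) ∧ (¬A ∨ C ∨ B) ∧ (¬A ∨ A ∨ B) ∧ (¬B ∨ D ∨ C ∨ A) ∧ (¬B ∨ D ∨ ¬C ∨ ¬A)   (distribute ∨ over ∧)
= (¬D ∨ B) ∧ (¬C ∨ A ∨ B) ∧ (¬A ∨ C ∨ B) ∧ (¬B ∨ D ∨ C ∨ A) ∧ (¬B ∨ D ∨ ¬C ∨ ¬A)   (simplify)

(¬D ∨ B) ∧ (¬C ∨ A ∨ B) ∧ (¬A ∨ C ∨ B) ∧ (¬B ∨ D ∨ C ∨ A) ∧ (¬B ∨ D ∨ ¬C ∨ ¬A)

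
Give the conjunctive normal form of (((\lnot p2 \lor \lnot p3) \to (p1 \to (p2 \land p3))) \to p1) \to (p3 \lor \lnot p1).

p3 \lor \lnot p1

(((\lnot p2 \lor \lnot p3) \to (p1 \to (p2 \land p3))) \to p1) \to (p3 \lor \lnot p1)
≡ \lnot (((\lnot p2 \lor \lnot p3) \to (p1 \to (p2 \land p3))) \to p1) \lor p3 \lor \lnot p1   [eliminate \to]
≡ \lnot (\lnot ((\lnot p2 \lor \lnot p3) \to (p1 \to (p2 \land p3))) \lor p1) \lor p3 \lor \lnot p1   [eliminate \to]
≡ \lnot (\lnot (\lnot (\lnot p2 \lor \lnot p3) \lor (p1 \to (p2 \land p3))) \lor p1) \lor p3 \lor \lnot p1   [eliminate \to]
≡ \lnot (\lnot (\lnot (\lnot p2 \lor \lnot p3) \lor \lnot p1 \lor (p2 \land p3)) \lor p1) \lor p3 \lor \lnot p1   [eliminate \to]
≡ (\lnot \lnot (\lnot (\lnot p2 \lor \lnot p3) \lor \lnot p1 \lor (p2 \land p3)) \land \lnot p1) \lor p3 \lor \lnot p1   [De Morgan]
≡ ((\lnot (\lnot p2 \lor \lnot p3) \lor \lnot p1 \lor (p2 \land p3)) \land \lnot p1) \lor p3 \lor \lnot p1   [double negation]
≡ (((\lnot \lnot p2 \land \lnot \lnot p3) \lor \lnot p1 \lor (p2 \land p3)) \land \lnot p1) \lor p3 \lor \lnot p1   [De Morgan]
≡ (((p2 \land \lnot \lnot p3) \lor \lnot p1 \lor (p2 \land p3)) \land \lnot p1) \lor p3 \lor \lnot p1   [double negation]
≡ (((p2 \land p3) \lor \lnot p1 \lor (p2 \land p3)) \land \lnot p1) \lor p3 \lor \lnot p1   [double negation]
≡ (p2 \lor \lnot p1 \lor p2 \lor p3 \lor \lnot p1) \land (p2 \lor \lnot p1 \lor p3 \lor p3 \lor \lnot p1) \land (p3 \lor \lnot p1 \lor p2 \lor p3 \lor \lnot p1) \land (p3 \lor \lnot p1 \lor p3 \lor p3 \lor \lnot p1) \land (\lnot p1 \lor p3 \lor \lnot p1)   [distribute \lor over \land]
≡ p3 \lor \lnot p1   [simplify]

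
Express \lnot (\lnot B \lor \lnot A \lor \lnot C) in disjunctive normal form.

B \land A \land C

\lnot (\lnot B \lor \lnot A \lor \lnot C)
≡ \lnot \lnot B \land \lnot \lnot A \land \lnot \lnot C   — De Morgan
≡ B \land \lnot \lnot A \land \lnot \lnot C   — double negation
≡ B \land A \land \lnot \lnot C   — double negation
≡ B \land A \land C   — double negation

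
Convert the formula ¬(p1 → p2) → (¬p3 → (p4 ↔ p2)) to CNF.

¬p1 ∨ p2 ∨ p3 ∨ ¬p4

¬(p1 → p2) → (¬p3 → (p4 ↔ p2))
≡ ¬¬(p1 → p2) ∨ (¬p3 → (p4 ↔ p2))   [eliminate →]
≡ ¬¬(¬p1 ∨ p2) ∨ (¬p3 → (p4 ↔ p2))   [eliminate →]
≡ ¬¬(¬p1 ∨ p2) ∨ ¬¬p3 ∨ (p4 ↔ p2)   [eliminate →]
≡ ¬¬(¬p1 ∨ p2) ∨ ¬¬p3 ∨ ((p4 → p2) ∧ (p2 → p4))   [eliminate ↔]
≡ ¬¬(¬p1 ∨ p2) ∨ ¬¬p3 ∨ ((¬p4 ∨ p2) ∧ (p2 → p4))   [eliminate →]
≡ ¬¬(¬p1 ∨ p2) ∨ ¬¬p3 ∨ ((¬p4 ∨ p2) ∧ (¬p2 ∨ p4))   [eliminate →]
≡ ¬p1 ∨ p2 ∨ ¬¬p3 ∨ ((¬p4 ∨ p2) ∧ (¬p2 ∨ p4))   [double negation]
≡ ¬p1 ∨ p2 ∨ p3 ∨ ((¬p4 ∨ p2) ∧ (¬p2 ∨ p4))   [double negation]
≡ (¬p1 ∨ p2 ∨ p3 ∨ ¬p4 ∨ p2) ∧ (¬p1 ∨ p2 ∨ p3 ∨ ¬p2 ∨ p4)   [distribute ∨ over ∧]
≡ ¬p1 ∨ p2 ∨ p3 ∨ ¬p4   [simplify]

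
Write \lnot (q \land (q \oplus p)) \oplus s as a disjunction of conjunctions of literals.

\lnot (q \land (q \oplus p)) \oplus s
= (\lnot (q \land (q \oplus p)) \land \lnot s) \lor (\lnot \lnot (q \land (q \oplus p)) \land s)   (expand \oplus)
= (\lnot (q \land ((q \land \lnot p) \lor (\lnot q \land p))) \land \lnot s) \lor (\lnot \lnot (q \land (q \oplus p)) \land s)   (expand \oplus)
= (\lnot (q \land ((q \land \lnot p) \lor (\lnot q \land p))) \land \lnot s) \lor (\lnot \lnot (q \land ((q \land \lnot p) \lor (\lnot q \land p))) \land s)   (expand \oplus)
= ((\lnot q \lor \lnot ((q \land \lnot p) \lor (\lnot q \land p))) \land \lnot s) \lor (\lnot \lnot (q \land ((q \land \lnot p) \lor (\lnot q \land p))) \land s)   (De Morgan)
= ((\lnot q \lor (\lnot (q \land \lnot p) \land \lnot (\lnot q \land p))) \land \lnot s) \lor (\lnot \lnot (q \land ((q \land \lnot p) \lor (\lnot q \land p))) \land s)   (De Morgan)
= ((\lnot q \lor ((\lnot q \lor \lnot \lnot p) \land \lnot (\lnot q \land p))) \land \lnot s) \lor (\lnot \lnot (q \land ((q \land \lnot p) \lor (\lnot q \land p))) \land s)   (De Morgan)
= ((\lnot q \lor ((\lnot q \lor p) \land \lnot (\lnot q \land p))) \land \lnot s) \lor (\lnot \lnot (q \land ((q \land \lnot p) \lor (\lnot q \land p))) \land s)   (double negation)
= ((\lnot q \lor ((\lnot q \lor p) \land (\lnot \lnot q \lor \lnot p))) \land \lnot s) \lor (\lnot \lnot (q \land ((q \land \lnot p) \lor (\lnot q \land p))) \land s)   (De Morgan)
= ((\lnot q \lor ((\lnot q \lor p) \land (q \lor \lnot p))) \land \lnot s) \lor (\lnot \lnot (q \land ((q \land \lnot p) \lor (\lnot q \land p))) \land s)   (double negation)
= ((\lnot q \lor ((\lnot q \lor p) \land (q \lor \lnot p))) \land \lnot s) \lor (q \land ((q \land \lnot p) \lor (\lnot q \land p)) \land s)   (double negation)
= (\lnot q \land \lnot s) \lor (\lnot q \land q \land \lnot s) \lor (\lnot q \land \lnot p \land \lnot s) \lor (p \land q \land \lnot s) \lor (p \land \lnot p \land \lnot s) \lor (q \land q \land \lnot p \land s) \lor (q \land \lnot q \land p \land s)   (distribute \land over \lor)
= (\lnot q \land \lnot s) \lor (p \land q \land \lnot s) \lor (q \land \lnot p \land s)   (simplify)

(\lnot q \land \lnot s) \lor (p \land q \land \lnot s) \lor (q \land \lnot p \land s)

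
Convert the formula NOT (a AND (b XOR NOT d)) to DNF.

NOT (a AND (b XOR NOT d))
= NOT (a AND ((b AND NOT NOT d) OR (NOT b AND NOT d)))   [expand XOR]
= NOT a OR NOT ((b AND NOT NOT d) OR (NOT b AND NOT d))   [De Morgan]
= NOT a OR (NOT (b AND NOT NOT d) AND NOT (NOT b AND NOT d))   [De Morgan]
= NOT a OR ((NOT b OR NOT NOT NOT d) AND NOT (NOT b AND NOT d))   [De Morgan]
= NOT a OR ((NOT b OR NOT d) AND NOT (NOT b AND NOT d))   [double negation]
= NOT a OR ((NOT b OR NOT d) AND (NOT NOT b OR NOT NOT d))   [De Morgan]
= NOT a OR ((NOT b OR NOT d) AND (b OR NOT NOT d))   [double negation]
= NOT a OR ((NOT b OR NOT d) AND (b OR d))   [double negation]
= NOT a OR (NOT b AND b) OR (NOT b AND d) OR (NOT d AND b) OR (NOT d AND d)   [distribute AND over OR]
= NOT a OR (NOT b AND d) OR (NOT d AND b)   [simplify]

NOT a OR (NOT b AND d) OR (NOT d AND b)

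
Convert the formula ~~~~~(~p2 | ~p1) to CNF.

~~~~~(~p2 | ~p1)
= ~~~(~p2 | ~p1)   (double negation)
= ~(~p2 | ~p1)   (double negation)
= ~~p2 & ~~p1   (De Morgan)
= p2 & ~~p1   (double negation)
= p2 & p1   (double negation)

p2 & p1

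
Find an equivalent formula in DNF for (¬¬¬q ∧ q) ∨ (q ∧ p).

(¬¬¬q ∧ q) ∨ (q ∧ p)
⇔ (¬q ∧ q) ∨ (q ∧ p)   [double negation]
⇔ q ∧ p   [simplify]

q ∧ p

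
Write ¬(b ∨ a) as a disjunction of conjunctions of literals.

¬b ∧ ¬a

¬(b ∨ a)
⇔ ¬b ∧ ¬a   [De Morgan]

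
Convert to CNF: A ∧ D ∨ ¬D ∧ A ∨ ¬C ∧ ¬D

(A ∨ ¬D) ∧ (A ∨ ¬C)

A ∧ D ∨ ¬D ∧ A ∨ ¬C ∧ ¬D
≡ (A ∨ ¬D ∨ ¬C) ∧ (A ∨ ¬D ∨ ¬D) ∧ (A ∨ A ∨ ¬C) ∧ (A ∨ A ∨ ¬D) ∧ (D ∨ ¬D ∨ ¬C) ∧ (D ∨ ¬D ∨ ¬D) ∧ (D ∨ A ∨ ¬C) ∧ (D ∨ A ∨ ¬D)
≡ (A ∨ ¬D) ∧ (A ∨ ¬C)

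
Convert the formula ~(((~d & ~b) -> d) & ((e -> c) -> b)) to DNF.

~(((~d & ~b) -> d) & ((e -> c) -> b))
≡ ~((~(~d & ~b) | d) & ((e -> c) -> b))
≡ ~((~(~d & ~b) | d) & (~(e -> c) | b))
≡ ~((~(~d & ~b) | d) & (~(~e | c) | b))
≡ ~(~(~d & ~b) | d) | ~(~(~e | c) | b)
≡ (~~(~d & ~b) & ~d) | ~(~(~e | c) | b)
≡ (~d & ~b & ~d) | ~(~(~e | c) | b)
≡ (~d & ~b & ~d) | (~~(~e | c) & ~b)
≡ (~d & ~b & ~d) | ((~e | c) & ~b)
≡ (~d & ~b & ~d) | (~e & ~b) | (c & ~b)
≡ (~d & ~b) | (~e & ~b) | (c & ~b)

(~d & ~b) | (~e & ~b) | (c & ~b)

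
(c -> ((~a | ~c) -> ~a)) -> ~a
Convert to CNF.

(c -> ((~a | ~c) -> ~a)) -> ~a
≡ ~(c -> ((~a | ~c) -> ~a)) | ~a   — eliminate ->
≡ ~(~c | ((~a | ~c) -> ~a)) | ~a   — eliminate ->
≡ ~(~c | ~(~a | ~c) | ~a) | ~a   — eliminate ->
≡ (~~c & ~~(~a | ~c) & ~~a) | ~a   — De Morgan
≡ (c & ~~(~a | ~c) & ~~a) | ~a   — double negation
≡ (c & (~a | ~c) & ~~a) | ~a   — double negation
≡ (c & (~a | ~c) & a) | ~a   — double negation
≡ (c | ~a) & (~a | ~c | ~a) & (a | ~a)   — distribute | over &
≡ (c | ~a) & (~a | ~c)   — simplify

(c | ~a) & (~a | ~c)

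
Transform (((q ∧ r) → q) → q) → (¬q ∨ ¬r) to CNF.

(((q ∧ r) → q) → q) → (¬q ∨ ¬r)
⇔ ¬(((q ∧ r) → q) → q) ∨ ¬q ∨ ¬r   (eliminate →)
⇔ ¬(¬((q ∧ r) → q) ∨ q) ∨ ¬q ∨ ¬r   (eliminate →)
⇔ ¬(¬(¬(q ∧ r) ∨ q) ∨ q) ∨ ¬q ∨ ¬r   (eliminate →)
⇔ (¬¬(¬(q ∧ r) ∨ q) ∧ ¬q) ∨ ¬q ∨ ¬r   (De Morgan)
⇔ ((¬(q ∧ r) ∨ q) ∧ ¬q) ∨ ¬q ∨ ¬r   (double negation)
⇔ ((¬q ∨ ¬r ∨ q) ∧ ¬q) ∨ ¬q ∨ ¬r   (De Morgan)
⇔ (¬q ∨ ¬r ∨ q ∨ ¬q ∨ ¬r) ∧ (¬q ∨ ¬q ∨ ¬r)   (distribute ∨ over ∧)
⇔ ¬q ∨ ¬r   (simplify)

¬q ∨ ¬r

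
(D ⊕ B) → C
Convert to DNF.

(¬D ∧ ¬B) ∨ (B ∧ D) ∨ C

(D ⊕ B) → C
⇔ ¬(D ⊕ B) ∨ C   (eliminate →)
⇔ ¬((D ∧ ¬B) ∨ (¬D ∧ B)) ∨ C   (expand ⊕)
⇔ (¬(D ∧ ¬B) ∧ ¬(¬D ∧ B)) ∨ C   (De Morgan)
⇔ ((¬D ∨ ¬¬B) ∧ ¬(¬D ∧ B)) ∨ C   (De Morgan)
⇔ ((¬D ∨ B) ∧ ¬(¬D ∧ B)) ∨ C   (double negation)
⇔ ((¬D ∨ B) ∧ (¬¬D ∨ ¬B)) ∨ C   (De Morgan)
⇔ ((¬D ∨ B) ∧ (D ∨ ¬B)) ∨ C   (double negation)
⇔ (¬D ∧ D) ∨ (¬D ∧ ¬B) ∨ (B ∧ D) ∨ (B ∧ ¬B) ∨ C   (distribute ∧ over ∨)
⇔ (¬D ∧ ¬B) ∨ (B ∧ D) ∨ C   (simplify)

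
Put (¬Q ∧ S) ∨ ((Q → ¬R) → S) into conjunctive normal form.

(¬Q ∧ S) ∨ ((Q → ¬R) → S)
⇔ (¬Q ∧ S) ∨ ¬(Q → ¬R) ∨ S   [eliminate →]
⇔ (¬Q ∧ S) ∨ ¬(¬Q ∨ ¬R) ∨ S   [eliminate →]
⇔ (¬Q ∧ S) ∨ (¬¬Q ∧ ¬¬R) ∨ S   [De Morgan]
⇔ (¬Q ∧ S) ∨ (Q ∧ ¬¬R) ∨ S   [double negation]
⇔ (¬Q ∧ S) ∨ (Q ∧ R) ∨ S   [double negation]
⇔ (¬Q ∨ Q ∨ S) ∧ (¬Q ∨ R ∨ S) ∧ (S ∨ Q ∨ S) ∧ (S ∨ R ∨ S)   [distribute ∨ over ∧]
⇔ (S ∨ Q) ∧ (S ∨ R)   [simplify]

(S ∨ Q) ∧ (S ∨ R)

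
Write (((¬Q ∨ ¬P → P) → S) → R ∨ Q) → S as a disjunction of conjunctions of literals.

¬Q ∧ ¬P ∧ ¬R ∨ S

(((¬Q ∨ ¬P → P) → S) → R ∨ Q) → S
⇔ ¬(((¬Q ∨ ¬P → P) → S) → R ∨ Q) ∨ S   [eliminate →]
⇔ ¬(¬((¬Q ∨ ¬P → P) → S) ∨ R ∨ Q) ∨ S   [eliminate →]
⇔ ¬(¬(¬(¬Q ∨ ¬P → P) ∨ S) ∨ R ∨ Q) ∨ S   [eliminate →]
⇔ ¬(¬(¬(¬(¬Q ∨ ¬P) ∨ P) ∨ S) ∨ R ∨ Q) ∨ S   [eliminate →]
⇔ ¬¬(¬(¬(¬Q ∨ ¬P) ∨ P) ∨ S) ∧ ¬R ∧ ¬Q ∨ S   [De Morgan]
⇔ (¬(¬(¬Q ∨ ¬P) ∨ P) ∨ S) ∧ ¬R ∧ ¬Q ∨ S   [double negation]
⇔ (¬¬(¬Q ∨ ¬P) ∧ ¬P ∨ S) ∧ ¬R ∧ ¬Q ∨ S   [De Morgan]
⇔ ((¬Q ∨ ¬P) ∧ ¬P ∨ S) ∧ ¬R ∧ ¬Q ∨ S   [double negation]
⇔ ¬Q ∧ ¬P ∧ ¬R ∧ ¬Q ∨ ¬P ∧ ¬P ∧ ¬R ∧ ¬Q ∨ S ∧ ¬R ∧ ¬Q ∨ S   [distribute ∧ over ∨]
⇔ ¬Q ∧ ¬P ∧ ¬R ∨ S   [simplify]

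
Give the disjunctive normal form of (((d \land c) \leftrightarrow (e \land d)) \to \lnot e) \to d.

(\lnot d \land e) \lor d

(((d \land c) \leftrightarrow (e \land d)) \to \lnot e) \to d
≡ \lnot (((d \land c) \leftrightarrow (e \land d)) \to \lnot e) \lor d   — eliminate \to
≡ \lnot (\lnot ((d \land c) \leftrightarrow (e \land d)) \lor \lnot e) \lor d   — eliminate \to
≡ \lnot (\lnot (((d \land c) \to (e \land d)) \land ((e \land d) \to (d \land c))) \lor \lnot e) \lor d   — eliminate \leftrightarrow
≡ \lnot (\lnot ((\lnot (d \land c) \lor (e \land d)) \land ((e \land d) \to (d \land c))) \lor \lnot e) \lor d   — eliminate \to
≡ \lnot (\lnot ((\lnot (d \land c) \lor (e \land d)) \land (\lnot (e \land d) \lor (d \land c))) \lor \lnot e) \lor d   — eliminate \to
≡ (\lnot \lnot ((\lnot (d \land c) \lor (e \land d)) \land (\lnot (e \land d) \lor (d \land c))) \land \lnot \lnot e) \lor d   — De Morgan
≡ ((\lnot (d \land c) \lor (e \land d)) \land (\lnot (e \land d) \lor (d \land c)) \land \lnot \lnot e) \lor d   — double negation
≡ ((\lnot d \lor \lnot c \lor (e \land d)) \land (\lnot (e \land d) \lor (d \land c)) \land \lnot \lnot e) \lor d   — De Morgan
≡ ((\lnot d \lor \lnot c \lor (e \land d)) \land (\lnot e \lor \lnot d \lor (d \land c)) \land \lnot \lnot e) \lor d   — De Morgan
≡ ((\lnot d \lor \lnot c \lor (e \land d)) \land (\lnot e \lor \lnot d \lor (d \land c)) \land e) \lor d   — double negation
≡ (\lnot d \land \lnot e \land e) \lor (\lnot d \land \lnot d \land e) \lor (\lnot d \land d \land c \land e) \lor (\lnot c \land \lnot e \land e) \lor (\lnot c \land \lnot d \land e) \lor (\lnot c \land d \land c \land e) \lor (e \land d \land \lnot e \land e) \lor (e \land d \land \lnot d \land e) \lor (e \land d \land d \land c \land e) \lor d   — distribute \land over \lor
≡ (\lnot d \land e) \lor d   — simplify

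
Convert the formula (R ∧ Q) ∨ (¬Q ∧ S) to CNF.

(R ∨ ¬Q) ∧ (R ∨ S) ∧ (Q ∨ S)

(R ∧ Q) ∨ (¬Q ∧ S)
≡ (R ∨ ¬Q) ∧ (R ∨ S) ∧ (Q ∨ ¬Q) ∧ (Q ∨ S)   (distribute ∨ over ∧)
≡ (R ∨ ¬Q) ∧ (R ∨ S) ∧ (Q ∨ S)   (simplify)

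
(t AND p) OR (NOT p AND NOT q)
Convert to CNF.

(t AND p) OR (NOT p AND NOT q)
= (t OR NOT p) AND (t OR NOT q) AND (p OR NOT p) AND (p OR NOT q)   [distribute OR over AND]
= (t OR NOT p) AND (t OR NOT q) AND (p OR NOT q)   [simplify]

(t OR NOT p) AND (t OR NOT q) AND (p OR NOT q)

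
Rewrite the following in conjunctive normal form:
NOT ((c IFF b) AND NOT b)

NOT ((c IFF b) AND NOT b)
= NOT ((c IMPLIES b) AND (b IMPLIES c) AND NOT b)   (eliminate IFF)
= NOT ((NOT c OR b) AND (b IMPLIES c) AND NOT b)   (eliminate IMPLIES)
= NOT ((NOT c OR b) AND (NOT b OR c) AND NOT b)   (eliminate IMPLIES)
= NOT (NOT c OR b) OR NOT (NOT b OR c) OR NOT NOT b   (De Morgan)
= (NOT NOT c AND NOT b) OR NOT (NOT b OR c) OR NOT NOT b   (De Morgan)
= (c AND NOT b) OR NOT (NOT b OR c) OR NOT NOT b   (double negation)
= (c AND NOT b) OR (NOT NOT b AND NOT c) OR NOT NOT b   (De Morgan)
= (c AND NOT b) OR (b AND NOT c) OR NOT NOT b   (double negation)
= (c AND NOT b) OR (b AND NOT c) OR b   (double negation)
= (c OR b OR b) AND (c OR NOT c OR b) AND (NOT b OR b OR b) AND (NOT b OR NOT c OR b)   (distribute OR over AND)
= c OR b   (simplify)

c OR b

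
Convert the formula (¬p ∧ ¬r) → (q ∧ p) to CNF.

(¬p ∧ ¬r) → (q ∧ p)
≡ ¬(¬p ∧ ¬r) ∨ (q ∧ p)   — eliminate →
≡ ¬¬p ∨ ¬¬r ∨ (q ∧ p)   — De Morgan
≡ p ∨ ¬¬r ∨ (q ∧ p)   — double negation
≡ p ∨ r ∨ (q ∧ p)   — double negation
≡ (p ∨ r ∨ q) ∧ (p ∨ r ∨ p)   — distribute ∨ over ∧
≡ p ∨ r   — simplify

p ∨ r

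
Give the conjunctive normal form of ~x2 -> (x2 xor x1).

x2 | x1

~x2 -> (x2 xor x1)
⇔ ~~x2 | (x2 xor x1)   [eliminate ->]
⇔ ~~x2 | ((x2 | x1) & ~(x2 & x1))   [expand xor]
⇔ x2 | ((x2 | x1) & ~(x2 & x1))   [double negation]
⇔ x2 | ((x2 | x1) & (~x2 | ~x1))   [De Morgan]
⇔ (x2 | x2 | x1) & (x2 | ~x2 | ~x1)   [distribute | over &]
⇔ x2 | x1   [simplify]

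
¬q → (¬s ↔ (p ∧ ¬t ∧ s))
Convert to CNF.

¬q → (¬s ↔ (p ∧ ¬t ∧ s))
= ¬¬q ∨ (¬s ↔ (p ∧ ¬t ∧ s))   [eliminate →]
= ¬¬q ∨ ((¬s → (p ∧ ¬t ∧ s)) ∧ ((p ∧ ¬t ∧ s) → ¬s))   [eliminate ↔]
= ¬¬q ∨ ((¬¬s ∨ (p ∧ ¬t ∧ s)) ∧ ((p ∧ ¬t ∧ s) → ¬s))   [eliminate →]
= ¬¬q ∨ ((¬¬s ∨ (p ∧ ¬t ∧ s)) ∧ (¬(p ∧ ¬t ∧ s) ∨ ¬s))   [eliminate →]
= q ∨ ((¬¬s ∨ (p ∧ ¬t ∧ s)) ∧ (¬(p ∧ ¬t ∧ s) ∨ ¬s))   [double negation]
= q ∨ ((s ∨ (p ∧ ¬t ∧ s)) ∧ (¬(p ∧ ¬t ∧ s) ∨ ¬s))   [double negation]
= q ∨ ((s ∨ (p ∧ ¬t ∧ s)) ∧ (¬p ∨ ¬¬t ∨ ¬s ∨ ¬s))   [De Morgan]
= q ∨ ((s ∨ (p ∧ ¬t ∧ s)) ∧ (¬p ∨ t ∨ ¬s ∨ ¬s))   [double negation]
= (q ∨ s ∨ p) ∧ (q ∨ s ∨ ¬t) ∧ (q ∨ s ∨ s) ∧ (q ∨ ¬p ∨ t ∨ ¬s ∨ ¬s)   [distribute ∨ over ∧]
= (q ∨ s) ∧ (q ∨ ¬p ∨ t ∨ ¬s)   [simplify]

(q ∨ s) ∧ (q ∨ ¬p ∨ t ∨ ¬s)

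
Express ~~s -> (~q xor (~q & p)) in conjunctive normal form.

~~s -> (~q xor (~q & p))
≡ ~~~s | (~q xor (~q & p))   [eliminate ->]
≡ ~~~s | ((~q | (~q & p)) & ~(~q & ~q & p))   [expand xor]
≡ ~s | ((~q | (~q & p)) & ~(~q & ~q & p))   [double negation]
≡ ~s | ((~q | (~q & p)) & (~~q | ~~q | ~p))   [De Morgan]
≡ ~s | ((~q | (~q & p)) & (q | ~~q | ~p))   [double negation]
≡ ~s | ((~q | (~q & p)) & (q | q | ~p))   [double negation]
≡ (~s | ~q | ~q) & (~s | ~q | p) & (~s | q | q | ~p)   [distribute | over &]
≡ (~s | ~q) & (~s | q | ~p)   [simplify]

(~s | ~q) & (~s | q | ~p)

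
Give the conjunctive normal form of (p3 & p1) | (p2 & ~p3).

(p3 & p1) | (p2 & ~p3)
= (p3 | p2) & (p3 | ~p3) & (p1 | p2) & (p1 | ~p3)   — distribute | over &
= (p3 | p2) & (p1 | p2) & (p1 | ~p3)   — simplify

(p3 | p2) & (p1 | p2) & (p1 | ~p3)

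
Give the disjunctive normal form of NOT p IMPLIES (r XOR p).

NOT p IMPLIES (r XOR p)
≡ NOT NOT p OR (r XOR p)   [eliminate IMPLIES]
≡ NOT NOT p OR (r AND NOT p) OR (NOT r AND p)   [expand XOR]
≡ p OR (r AND NOT p) OR (NOT r AND p)   [double negation]
≡ p OR (r AND NOT p)   [simplify]

p OR (r AND NOT p)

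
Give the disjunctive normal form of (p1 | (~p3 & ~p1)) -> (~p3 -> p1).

(p1 | (~p3 & ~p1)) -> (~p3 -> p1)
⇔ ~(p1 | (~p3 & ~p1)) | (~p3 -> p1)
⇔ ~(p1 | (~p3 & ~p1)) | ~~p3 | p1
⇔ (~p1 & ~(~p3 & ~p1)) | ~~p3 | p1
⇔ (~p1 & (~~p3 | ~~p1)) | ~~p3 | p1
⇔ (~p1 & (p3 | ~~p1)) | ~~p3 | p1
⇔ (~p1 & (p3 | p1)) | ~~p3 | p1
⇔ (~p1 & (p3 | p1)) | p3 | p1
⇔ (~p1 & p3) | (~p1 & p1) | p3 | p1
⇔ p3 | p1

p3 | p1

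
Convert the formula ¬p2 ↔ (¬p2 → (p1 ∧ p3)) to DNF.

p1 ∧ p3 ∧ ¬p2

¬p2 ↔ (¬p2 → (p1 ∧ p3))
= (¬p2 → (¬p2 → (p1 ∧ p3))) ∧ ((¬p2 → (p1 ∧ p3)) → ¬p2)
= (¬¬p2 ∨ (¬p2 → (p1 ∧ p3))) ∧ ((¬p2 → (p1 ∧ p3)) → ¬p2)
= (¬¬p2 ∨ ¬¬p2 ∨ (p1 ∧ p3)) ∧ ((¬p2 → (p1 ∧ p3)) → ¬p2)
= (¬¬p2 ∨ ¬¬p2 ∨ (p1 ∧ p3)) ∧ (¬(¬p2 → (p1 ∧ p3)) ∨ ¬p2)
= (¬¬p2 ∨ ¬¬p2 ∨ (p1 ∧ p3)) ∧ (¬(¬¬p2 ∨ (p1 ∧ p3)) ∨ ¬p2)
= (p2 ∨ ¬¬p2 ∨ (p1 ∧ p3)) ∧ (¬(¬¬p2 ∨ (p1 ∧ p3)) ∨ ¬p2)
= (p2 ∨ p2 ∨ (p1 ∧ p3)) ∧ (¬(¬¬p2 ∨ (p1 ∧ p3)) ∨ ¬p2)
= (p2 ∨ p2 ∨ (p1 ∧ p3)) ∧ ((¬¬¬p2 ∧ ¬(p1 ∧ p3)) ∨ ¬p2)
= (p2 ∨ p2 ∨ (p1 ∧ p3)) ∧ ((¬p2 ∧ ¬(p1 ∧ p3)) ∨ ¬p2)
= (p2 ∨ p2 ∨ (p1 ∧ p3)) ∧ ((¬p2 ∧ (¬p1 ∨ ¬p3)) ∨ ¬p2)
= (p2 ∧ ¬p2 ∧ ¬p1) ∨ (p2 ∧ ¬p2 ∧ ¬p3) ∨ (p2 ∧ ¬p2) ∨ (p2 ∧ ¬p2 ∧ ¬p1) ∨ (p2 ∧ ¬p2 ∧ ¬p3) ∨ (p2 ∧ ¬p2) ∨ (p1 ∧ p3 ∧ ¬p2 ∧ ¬p1) ∨ (p1 ∧ p3 ∧ ¬p2 ∧ ¬p3) ∨ (p1 ∧ p3 ∧ ¬p2)
= p1 ∧ p3 ∧ ¬p2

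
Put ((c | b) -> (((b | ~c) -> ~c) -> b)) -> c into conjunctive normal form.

(c | b) & (~b | c)

((c | b) -> (((b | ~c) -> ~c) -> b)) -> c
≡ ~((c | b) -> (((b | ~c) -> ~c) -> b)) | c   — eliminate ->
≡ ~(~(c | b) | (((b | ~c) -> ~c) -> b)) | c   — eliminate ->
≡ ~(~(c | b) | ~((b | ~c) -> ~c) | b) | c   — eliminate ->
≡ ~(~(c | b) | ~(~(b | ~c) | ~c) | b) | c   — eliminate ->
≡ (~~(c | b) & ~~(~(b | ~c) | ~c) & ~b) | c   — De Morgan
≡ ((c | b) & ~~(~(b | ~c) | ~c) & ~b) | c   — double negation
≡ ((c | b) & (~(b | ~c) | ~c) & ~b) | c   — double negation
≡ ((c | b) & ((~b & ~~c) | ~c) & ~b) | c   — De Morgan
≡ ((c | b) & ((~b & c) | ~c) & ~b) | c   — double negation
≡ (c | b | c) & (~b | ~c | c) & (c | ~c | c) & (~b | c)   — distribute | over &
≡ (c | b) & (~b | c)   — simplify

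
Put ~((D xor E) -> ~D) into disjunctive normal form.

D & ~E

~((D xor E) -> ~D)
= ~(~(D xor E) | ~D)   [eliminate ->]
= ~(~((D & ~E) | (~D & E)) | ~D)   [expand xor]
= ~~((D & ~E) | (~D & E)) & ~~D   [De Morgan]
= ((D & ~E) | (~D & E)) & ~~D   [double negation]
= ((D & ~E) | (~D & E)) & D   [double negation]
= (D & ~E & D) | (~D & E & D)   [distribute & over |]
= D & ~E   [simplify]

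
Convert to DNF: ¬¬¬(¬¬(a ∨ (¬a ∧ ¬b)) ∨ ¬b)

¬¬¬(¬¬(a ∨ (¬a ∧ ¬b)) ∨ ¬b)
≡ ¬(¬¬(a ∨ (¬a ∧ ¬b)) ∨ ¬b)   [double negation]
≡ ¬¬¬(a ∨ (¬a ∧ ¬b)) ∧ ¬¬b   [De Morgan]
≡ ¬(a ∨ (¬a ∧ ¬b)) ∧ ¬¬b   [double negation]
≡ ¬a ∧ ¬(¬a ∧ ¬b) ∧ ¬¬b   [De Morgan]
≡ ¬a ∧ (¬¬a ∨ ¬¬b) ∧ ¬¬b   [De Morgan]
≡ ¬a ∧ (a ∨ ¬¬b) ∧ ¬¬b   [double negation]
≡ ¬a ∧ (a ∨ b) ∧ ¬¬b   [double negation]
≡ ¬a ∧ (a ∨ b) ∧ b   [double negation]
≡ (¬a ∧ a ∧ b) ∨ (¬a ∧ b ∧ b)   [distribute ∧ over ∨]
≡ ¬a ∧ b   [simplify]

¬a ∧ b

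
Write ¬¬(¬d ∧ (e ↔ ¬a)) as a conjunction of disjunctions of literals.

¬¬(¬d ∧ (e ↔ ¬a))
= ¬¬(¬d ∧ (e → ¬a) ∧ (¬a → e))   [eliminate ↔]
= ¬¬(¬d ∧ (¬e ∨ ¬a) ∧ (¬a → e))   [eliminate →]
= ¬¬(¬d ∧ (¬e ∨ ¬a) ∧ (¬¬a ∨ e))   [eliminate →]
= ¬d ∧ (¬e ∨ ¬a) ∧ (¬¬a ∨ e)   [double negation]
= ¬d ∧ (¬e ∨ ¬a) ∧ (a ∨ e)   [double negation]

¬d ∧ (¬e ∨ ¬a) ∧ (a ∨ e)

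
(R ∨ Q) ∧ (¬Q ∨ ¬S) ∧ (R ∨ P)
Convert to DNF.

(R ∧ ¬Q) ∨ (R ∧ ¬S) ∨ (Q ∧ ¬S ∧ P)

(R ∨ Q) ∧ (¬Q ∨ ¬S) ∧ (R ∨ P)
≡ (R ∧ ¬Q ∧ R) ∨ (R ∧ ¬Q ∧ P) ∨ (R ∧ ¬S ∧ R) ∨ (R ∧ ¬S ∧ P) ∨ (Q ∧ ¬Q ∧ R) ∨ (Q ∧ ¬Q ∧ P) ∨ (Q ∧ ¬S ∧ R) ∨ (Q ∧ ¬S ∧ P)   (distribute ∧ over ∨)
≡ (R ∧ ¬Q) ∨ (R ∧ ¬S) ∨ (Q ∧ ¬S ∧ P)   (simplify)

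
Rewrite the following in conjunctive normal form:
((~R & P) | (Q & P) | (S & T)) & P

((~R & P) | (Q & P) | (S & T)) & P
≡ (~R | Q | S) & (~R | Q | T) & (~R | P | S) & (~R | P | T) & (P | Q | S) & (P | Q | T) & (P | P | S) & (P | P | T) & P   (distribute | over &)
≡ (~R | Q | S) & (~R | Q | T) & P   (simplify)

(~R | Q | S) & (~R | Q | T) & P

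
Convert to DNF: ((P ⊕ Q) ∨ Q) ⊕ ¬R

((P ⊕ Q) ∨ Q) ⊕ ¬R
≡ (((P ⊕ Q) ∨ Q) ∧ ¬¬R) ∨ (¬((P ⊕ Q) ∨ Q) ∧ ¬R)   [expand ⊕]
≡ (((P ∧ ¬Q) ∨ (¬P ∧ Q) ∨ Q) ∧ ¬¬R) ∨ (¬((P ⊕ Q) ∨ Q) ∧ ¬R)   [expand ⊕]
≡ (((P ∧ ¬Q) ∨ (¬P ∧ Q) ∨ Q) ∧ ¬¬R) ∨ (¬((P ∧ ¬Q) ∨ (¬P ∧ Q) ∨ Q) ∧ ¬R)   [expand ⊕]
≡ (((P ∧ ¬Q) ∨ (¬P ∧ Q) ∨ Q) ∧ R) ∨ (¬((P ∧ ¬Q) ∨ (¬P ∧ Q) ∨ Q) ∧ ¬R)   [double negation]
≡ (((P ∧ ¬Q) ∨ (¬P ∧ Q) ∨ Q) ∧ R) ∨ (¬(P ∧ ¬Q) ∧ ¬(¬P ∧ Q) ∧ ¬Q ∧ ¬R)   [De Morgan]
≡ (((P ∧ ¬Q) ∨ (¬P ∧ Q) ∨ Q) ∧ R) ∨ ((¬P ∨ ¬¬Q) ∧ ¬(¬P ∧ Q) ∧ ¬Q ∧ ¬R)   [De Morgan]
≡ (((P ∧ ¬Q) ∨ (¬P ∧ Q) ∨ Q) ∧ R) ∨ ((¬P ∨ Q) ∧ ¬(¬P ∧ Q) ∧ ¬Q ∧ ¬R)   [double negation]
≡ (((P ∧ ¬Q) ∨ (¬P ∧ Q) ∨ Q) ∧ R) ∨ ((¬P ∨ Q) ∧ (¬¬P ∨ ¬Q) ∧ ¬Q ∧ ¬R)   [De Morgan]
≡ (((P ∧ ¬Q) ∨ (¬P ∧ Q) ∨ Q) ∧ R) ∨ ((¬P ∨ Q) ∧ (P ∨ ¬Q) ∧ ¬Q ∧ ¬R)   [double negation]
≡ (P ∧ ¬Q ∧ R) ∨ (¬P ∧ Q ∧ R) ∨ (Q ∧ R) ∨ (¬P ∧ P ∧ ¬Q ∧ ¬R) ∨ (¬P ∧ ¬Q ∧ ¬Q ∧ ¬R) ∨ (Q ∧ P ∧ ¬Q ∧ ¬R) ∨ (Q ∧ ¬Q ∧ ¬Q ∧ ¬R)   [distribute ∧ over ∨]
≡ (P ∧ ¬Q ∧ R) ∨ (Q ∧ R) ∨ (¬P ∧ ¬Q ∧ ¬R)   [simplify]

(P ∧ ¬Q ∧ R) ∨ (Q ∧ R) ∨ (¬P ∧ ¬Q ∧ ¬R)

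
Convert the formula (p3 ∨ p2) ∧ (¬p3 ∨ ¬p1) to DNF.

(p3 ∧ ¬p1) ∨ (p2 ∧ ¬p3) ∨ (p2 ∧ ¬p1)

(p3 ∨ p2) ∧ (¬p3 ∨ ¬p1)
≡ (p3 ∧ ¬p3) ∨ (p3 ∧ ¬p1) ∨ (p2 ∧ ¬p3) ∨ (p2 ∧ ¬p1)   (distribute ∧ over ∨)
≡ (p3 ∧ ¬p1) ∨ (p2 ∧ ¬p3) ∨ (p2 ∧ ¬p1)   (simplify)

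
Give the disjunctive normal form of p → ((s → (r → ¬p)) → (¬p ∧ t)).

p → ((s → (r → ¬p)) → (¬p ∧ t))
≡ ¬p ∨ ((s → (r → ¬p)) → (¬p ∧ t))   [eliminate →]
≡ ¬p ∨ ¬(s → (r → ¬p)) ∨ (¬p ∧ t)   [eliminate →]
≡ ¬p ∨ ¬(¬s ∨ (r → ¬p)) ∨ (¬p ∧ t)   [eliminate →]
≡ ¬p ∨ ¬(¬s ∨ ¬r ∨ ¬p) ∨ (¬p ∧ t)   [eliminate →]
≡ ¬p ∨ (¬¬s ∧ ¬¬r ∧ ¬¬p) ∨ (¬p ∧ t)   [De Morgan]
≡ ¬p ∨ (s ∧ ¬¬r ∧ ¬¬p) ∨ (¬p ∧ t)   [double negation]
≡ ¬p ∨ (s ∧ r ∧ ¬¬p) ∨ (¬p ∧ t)   [double negation]
≡ ¬p ∨ (s ∧ r ∧ p) ∨ (¬p ∧ t)   [double negation]
≡ ¬p ∨ (s ∧ r ∧ p)   [simplify]

¬p ∨ (s ∧ r ∧ p)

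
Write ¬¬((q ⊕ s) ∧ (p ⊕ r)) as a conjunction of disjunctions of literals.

¬¬((q ⊕ s) ∧ (p ⊕ r))
≡ ¬¬((q ∨ s) ∧ ¬(q ∧ s) ∧ (p ⊕ r))   — expand ⊕
≡ ¬¬((q ∨ s) ∧ ¬(q ∧ s) ∧ (p ∨ r) ∧ ¬(p ∧ r))   — expand ⊕
≡ (q ∨ s) ∧ ¬(q ∧ s) ∧ (p ∨ r) ∧ ¬(p ∧ r)   — double negation
≡ (q ∨ s) ∧ (¬q ∨ ¬s) ∧ (p ∨ r) ∧ ¬(p ∧ r)   — De Morgan
≡ (q ∨ s) ∧ (¬q ∨ ¬s) ∧ (p ∨ r) ∧ (¬p ∨ ¬r)   — De Morgan

(q ∨ s) ∧ (¬q ∨ ¬s) ∧ (p ∨ r) ∧ (¬p ∨ ¬r)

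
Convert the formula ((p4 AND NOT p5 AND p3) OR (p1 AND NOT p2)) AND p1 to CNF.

(p4 OR NOT p2) AND (NOT p5 OR NOT p2) AND (p3 OR NOT p2) AND p1

((p4 AND NOT p5 AND p3) OR (p1 AND NOT p2)) AND p1
≡ (p4 OR p1) AND (p4 OR NOT p2) AND (NOT p5 OR p1) AND (NOT p5 OR NOT p2) AND (p3 OR p1) AND (p3 OR NOT p2) AND p1   [distribute OR over AND]
≡ (p4 OR NOT p2) AND (NOT p5 OR NOT p2) AND (p3 OR NOT p2) AND p1   [simplify]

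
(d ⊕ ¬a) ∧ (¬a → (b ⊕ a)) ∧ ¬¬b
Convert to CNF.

(d ∨ ¬a) ∧ (¬d ∨ a) ∧ b

(d ⊕ ¬a) ∧ (¬a → (b ⊕ a)) ∧ ¬¬b
≡ (d ∨ ¬a) ∧ ¬(d ∧ ¬a) ∧ (¬a → (b ⊕ a)) ∧ ¬¬b   [expand ⊕]
≡ (d ∨ ¬a) ∧ ¬(d ∧ ¬a) ∧ (¬¬a ∨ (b ⊕ a)) ∧ ¬¬b   [eliminate →]
≡ (d ∨ ¬a) ∧ ¬(d ∧ ¬a) ∧ (¬¬a ∨ ((b ∨ a) ∧ ¬(b ∧ a))) ∧ ¬¬b   [expand ⊕]
≡ (d ∨ ¬a) ∧ (¬d ∨ ¬¬a) ∧ (¬¬a ∨ ((b ∨ a) ∧ ¬(b ∧ a))) ∧ ¬¬b   [De Morgan]
≡ (d ∨ ¬a) ∧ (¬d ∨ a) ∧ (¬¬a ∨ ((b ∨ a) ∧ ¬(b ∧ a))) ∧ ¬¬b   [double negation]
≡ (d ∨ ¬a) ∧ (¬d ∨ a) ∧ (a ∨ ((b ∨ a) ∧ ¬(b ∧ a))) ∧ ¬¬b   [double negation]
≡ (d ∨ ¬a) ∧ (¬d ∨ a) ∧ (a ∨ ((b ∨ a) ∧ (¬b ∨ ¬a))) ∧ ¬¬b   [De Morgan]
≡ (d ∨ ¬a) ∧ (¬d ∨ a) ∧ (a ∨ ((b ∨ a) ∧ (¬b ∨ ¬a))) ∧ b   [double negation]
≡ (d ∨ ¬a) ∧ (¬d ∨ a) ∧ (a ∨ b ∨ a) ∧ (a ∨ ¬b ∨ ¬a) ∧ b   [distribute ∨ over ∧]
≡ (d ∨ ¬a) ∧ (¬d ∨ a) ∧ b   [simplify]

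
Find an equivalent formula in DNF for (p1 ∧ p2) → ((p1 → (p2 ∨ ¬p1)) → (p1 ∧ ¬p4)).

¬p1 ∨ ¬p2 ∨ (p1 ∧ ¬p4)

(p1 ∧ p2) → ((p1 → (p2 ∨ ¬p1)) → (p1 ∧ ¬p4))
≡ ¬(p1 ∧ p2) ∨ ((p1 → (p2 ∨ ¬p1)) → (p1 ∧ ¬p4))   (eliminate →)
≡ ¬(p1 ∧ p2) ∨ ¬(p1 → (p2 ∨ ¬p1)) ∨ (p1 ∧ ¬p4)   (eliminate →)
≡ ¬(p1 ∧ p2) ∨ ¬(¬p1 ∨ p2 ∨ ¬p1) ∨ (p1 ∧ ¬p4)   (eliminate →)
≡ ¬p1 ∨ ¬p2 ∨ ¬(¬p1 ∨ p2 ∨ ¬p1) ∨ (p1 ∧ ¬p4)   (De Morgan)
≡ ¬p1 ∨ ¬p2 ∨ (¬¬p1 ∧ ¬p2 ∧ ¬¬p1) ∨ (p1 ∧ ¬p4)   (De Morgan)
≡ ¬p1 ∨ ¬p2 ∨ (p1 ∧ ¬p2 ∧ ¬¬p1) ∨ (p1 ∧ ¬p4)   (double negation)
≡ ¬p1 ∨ ¬p2 ∨ (p1 ∧ ¬p2 ∧ p1) ∨ (p1 ∧ ¬p4)   (double negation)
≡ ¬p1 ∨ ¬p2 ∨ (p1 ∧ ¬p4)   (simplify)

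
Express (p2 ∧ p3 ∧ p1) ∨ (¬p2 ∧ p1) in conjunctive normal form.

(p2 ∧ p3 ∧ p1) ∨ (¬p2 ∧ p1)
= (p2 ∨ ¬p2) ∧ (p2 ∨ p1) ∧ (p3 ∨ ¬p2) ∧ (p3 ∨ p1) ∧ (p1 ∨ ¬p2) ∧ (p1 ∨ p1)   — distribute ∨ over ∧
= (p3 ∨ ¬p2) ∧ p1   — simplify

(p3 ∨ ¬p2) ∧ p1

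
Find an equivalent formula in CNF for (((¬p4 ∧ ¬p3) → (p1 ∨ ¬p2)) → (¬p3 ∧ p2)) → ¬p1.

(((¬p4 ∧ ¬p3) → (p1 ∨ ¬p2)) → (¬p3 ∧ p2)) → ¬p1
⇔ ¬(((¬p4 ∧ ¬p3) → (p1 ∨ ¬p2)) → (¬p3 ∧ p2)) ∨ ¬p1
⇔ ¬(¬((¬p4 ∧ ¬p3) → (p1 ∨ ¬p2)) ∨ (¬p3 ∧ p2)) ∨ ¬p1
⇔ ¬(¬(¬(¬p4 ∧ ¬p3) ∨ p1 ∨ ¬p2) ∨ (¬p3 ∧ p2)) ∨ ¬p1
⇔ (¬¬(¬(¬p4 ∧ ¬p3) ∨ p1 ∨ ¬p2) ∧ ¬(¬p3 ∧ p2)) ∨ ¬p1
⇔ ((¬(¬p4 ∧ ¬p3) ∨ p1 ∨ ¬p2) ∧ ¬(¬p3 ∧ p2)) ∨ ¬p1
⇔ ((¬¬p4 ∨ ¬¬p3 ∨ p1 ∨ ¬p2) ∧ ¬(¬p3 ∧ p2)) ∨ ¬p1
⇔ ((p4 ∨ ¬¬p3 ∨ p1 ∨ ¬p2) ∧ ¬(¬p3 ∧ p2)) ∨ ¬p1
⇔ ((p4 ∨ p3 ∨ p1 ∨ ¬p2) ∧ ¬(¬p3 ∧ p2)) ∨ ¬p1
⇔ ((p4 ∨ p3 ∨ p1 ∨ ¬p2) ∧ (¬¬p3 ∨ ¬p2)) ∨ ¬p1
⇔ ((p4 ∨ p3 ∨ p1 ∨ ¬p2) ∧ (p3 ∨ ¬p2)) ∨ ¬p1
⇔ (p4 ∨ p3 ∨ p1 ∨ ¬p2 ∨ ¬p1) ∧ (p3 ∨ ¬p2 ∨ ¬p1)
⇔ p3 ∨ ¬p2 ∨ ¬p1

p3 ∨ ¬p2 ∨ ¬p1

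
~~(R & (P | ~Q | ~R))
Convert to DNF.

~~(R & (P | ~Q | ~R))
⇔ R & (P | ~Q | ~R)   (double negation)
⇔ (R & P) | (R & ~Q) | (R & ~R)   (distribute & over |)
⇔ (R & P) | (R & ~Q)   (simplify)

(R & P) | (R & ~Q)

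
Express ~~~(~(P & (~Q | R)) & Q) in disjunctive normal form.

~~~(~(P & (~Q | R)) & Q)
⇔ ~(~(P & (~Q | R)) & Q)   — double negation
⇔ ~~(P & (~Q | R)) | ~Q   — De Morgan
⇔ (P & (~Q | R)) | ~Q   — double negation
⇔ (P & ~Q) | (P & R) | ~Q   — distribute & over |
⇔ (P & R) | ~Q   — simplify

(P & R) | ~Q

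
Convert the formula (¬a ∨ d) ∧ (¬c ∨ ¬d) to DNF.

(¬a ∨ d) ∧ (¬c ∨ ¬d)
⇔ (¬a ∧ ¬c) ∨ (¬a ∧ ¬d) ∨ (d ∧ ¬c) ∨ (d ∧ ¬d)
⇔ (¬a ∧ ¬c) ∨ (¬a ∧ ¬d) ∨ (d ∧ ¬c)

(¬a ∧ ¬c) ∨ (¬a ∧ ¬d) ∨ (d ∧ ¬c)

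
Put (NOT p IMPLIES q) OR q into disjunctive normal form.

p OR q

(NOT p IMPLIES q) OR q
⇔ NOT NOT p OR q OR q   (eliminate IMPLIES)
⇔ p OR q OR q   (double negation)
⇔ p OR q   (simplify)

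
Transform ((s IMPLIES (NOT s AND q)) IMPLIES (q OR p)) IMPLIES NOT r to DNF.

(NOT s AND NOT q AND NOT p) OR NOT r

((s IMPLIES (NOT s AND q)) IMPLIES (q OR p)) IMPLIES NOT r
= NOT ((s IMPLIES (NOT s AND q)) IMPLIES (q OR p)) OR NOT r   — eliminate IMPLIES
= NOT (NOT (s IMPLIES (NOT s AND q)) OR q OR p) OR NOT r   — eliminate IMPLIES
= NOT (NOT (NOT s OR (NOT s AND q)) OR q OR p) OR NOT r   — eliminate IMPLIES
= (NOT NOT (NOT s OR (NOT s AND q)) AND NOT q AND NOT p) OR NOT r   — De Morgan
= ((NOT s OR (NOT s AND q)) AND NOT q AND NOT p) OR NOT r   — double negation
= (NOT s AND NOT q AND NOT p) OR (NOT s AND q AND NOT q AND NOT p) OR NOT r   — distribute AND over OR
= (NOT s AND NOT q AND NOT p) OR NOT r   — simplify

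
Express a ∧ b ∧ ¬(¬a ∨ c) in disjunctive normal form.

a ∧ b ∧ ¬(¬a ∨ c)
= a ∧ b ∧ ¬¬a ∧ ¬c   [De Morgan]
= a ∧ b ∧ a ∧ ¬c   [double negation]
= a ∧ b ∧ ¬c   [simplify]

a ∧ b ∧ ¬c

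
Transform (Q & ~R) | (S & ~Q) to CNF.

(Q & ~R) | (S & ~Q)
≡ (Q | S) & (Q | ~Q) & (~R | S) & (~R | ~Q)   (distribute | over &)
≡ (Q | S) & (~R | S) & (~R | ~Q)   (simplify)

(Q | S) & (~R | S) & (~R | ~Q)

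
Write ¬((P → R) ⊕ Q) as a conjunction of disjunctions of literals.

¬((P → R) ⊕ Q)
≡ ¬(((P → R) ∨ Q) ∧ ¬((P → R) ∧ Q))   [expand ⊕]
≡ ¬((¬P ∨ R ∨ Q) ∧ ¬((P → R) ∧ Q))   [eliminate →]
≡ ¬((¬P ∨ R ∨ Q) ∧ ¬((¬P ∨ R) ∧ Q))   [eliminate →]
≡ ¬(¬P ∨ R ∨ Q) ∨ ¬¬((¬P ∨ R) ∧ Q)   [De Morgan]
≡ (¬¬P ∧ ¬R ∧ ¬Q) ∨ ¬¬((¬P ∨ R) ∧ Q)   [De Morgan]
≡ (P ∧ ¬R ∧ ¬Q) ∨ ¬¬((¬P ∨ R) ∧ Q)   [double negation]
≡ (P ∧ ¬R ∧ ¬Q) ∨ ((¬P ∨ R) ∧ Q)   [double negation]
≡ (P ∨ ¬P ∨ R) ∧ (P ∨ Q) ∧ (¬R ∨ ¬P ∨ R) ∧ (¬R ∨ Q) ∧ (¬Q ∨ ¬P ∨ R) ∧ (¬Q ∨ Q)   [distribute ∨ over ∧]
≡ (P ∨ Q) ∧ (¬R ∨ Q) ∧ (¬Q ∨ ¬P ∨ R)   [simplify]

(P ∨ Q) ∧ (¬R ∨ Q) ∧ (¬Q ∨ ¬P ∨ R)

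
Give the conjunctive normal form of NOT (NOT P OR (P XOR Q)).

P AND (NOT P OR Q)

NOT (NOT P OR (P XOR Q))
≡ NOT (NOT P OR ((P OR Q) AND NOT (P AND Q)))   [expand XOR]
≡ NOT NOT P AND NOT ((P OR Q) AND NOT (P AND Q))   [De Morgan]
≡ P AND NOT ((P OR Q) AND NOT (P AND Q))   [double negation]
≡ P AND (NOT (P OR Q) OR NOT NOT (P AND Q))   [De Morgan]
≡ P AND ((NOT P AND NOT Q) OR NOT NOT (P AND Q))   [De Morgan]
≡ P AND ((NOT P AND NOT Q) OR (P AND Q))   [double negation]
≡ P AND (NOT P OR P) AND (NOT P OR Q) AND (NOT Q OR P) AND (NOT Q OR Q)   [distribute OR over AND]
≡ P AND (NOT P OR Q)   [simplify]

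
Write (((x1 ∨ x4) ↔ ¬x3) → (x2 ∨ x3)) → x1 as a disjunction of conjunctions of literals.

(¬x3 ∧ x4 ∧ ¬x2) ∨ x1

(((x1 ∨ x4) ↔ ¬x3) → (x2 ∨ x3)) → x1
≡ ¬(((x1 ∨ x4) ↔ ¬x3) → (x2 ∨ x3)) ∨ x1   (eliminate →)
≡ ¬(¬((x1 ∨ x4) ↔ ¬x3) ∨ x2 ∨ x3) ∨ x1   (eliminate →)
≡ ¬(¬(((x1 ∨ x4) → ¬x3) ∧ (¬x3 → (x1 ∨ x4))) ∨ x2 ∨ x3) ∨ x1   (eliminate ↔)
≡ ¬(¬((¬(x1 ∨ x4) ∨ ¬x3) ∧ (¬x3 → (x1 ∨ x4))) ∨ x2 ∨ x3) ∨ x1   (eliminate →)
≡ ¬(¬((¬(x1 ∨ x4) ∨ ¬x3) ∧ (¬¬x3 ∨ x1 ∨ x4)) ∨ x2 ∨ x3) ∨ x1   (eliminate →)
≡ (¬¬((¬(x1 ∨ x4) ∨ ¬x3) ∧ (¬¬x3 ∨ x1 ∨ x4)) ∧ ¬x2 ∧ ¬x3) ∨ x1   (De Morgan)
≡ ((¬(x1 ∨ x4) ∨ ¬x3) ∧ (¬¬x3 ∨ x1 ∨ x4) ∧ ¬x2 ∧ ¬x3) ∨ x1   (double negation)
≡ (((¬x1 ∧ ¬x4) ∨ ¬x3) ∧ (¬¬x3 ∨ x1 ∨ x4) ∧ ¬x2 ∧ ¬x3) ∨ x1   (De Morgan)
≡ (((¬x1 ∧ ¬x4) ∨ ¬x3) ∧ (x3 ∨ x1 ∨ x4) ∧ ¬x2 ∧ ¬x3) ∨ x1   (double negation)
≡ (¬x1 ∧ ¬x4 ∧ x3 ∧ ¬x2 ∧ ¬x3) ∨ (¬x1 ∧ ¬x4 ∧ x1 ∧ ¬x2 ∧ ¬x3) ∨ (¬x1 ∧ ¬x4 ∧ x4 ∧ ¬x2 ∧ ¬x3) ∨ (¬x3 ∧ x3 ∧ ¬x2 ∧ ¬x3) ∨ (¬x3 ∧ x1 ∧ ¬x2 ∧ ¬x3) ∨ (¬x3 ∧ x4 ∧ ¬x2 ∧ ¬x3) ∨ x1   (distribute ∧ over ∨)
≡ (¬x3 ∧ x4 ∧ ¬x2) ∨ x1   (simplify)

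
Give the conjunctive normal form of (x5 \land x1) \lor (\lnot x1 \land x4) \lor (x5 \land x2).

(x5 \lor \lnot x1) \land (x5 \lor x4) \land (x1 \lor x4 \lor x2)

(x5 \land x1) \lor (\lnot x1 \land x4) \lor (x5 \land x2)
= (x5 \lor \lnot x1 \lor x5) \land (x5 \lor \lnot x1 \lor x2) \land (x5 \lor x4 \lor x5) \land (x5 \lor x4 \lor x2) \land (x1 \lor \lnot x1 \lor x5) \land (x1 \lor \lnot x1 \lor x2) \land (x1 \lor x4 \lor x5) \land (x1 \lor x4 \lor x2)   (distribute \lor over \land)
= (x5 \lor \lnot x1) \land (x5 \lor x4) \land (x1 \lor x4 \lor x2)   (simplify)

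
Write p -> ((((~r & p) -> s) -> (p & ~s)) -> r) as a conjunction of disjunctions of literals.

p -> ((((~r & p) -> s) -> (p & ~s)) -> r)
⇔ ~p | ((((~r & p) -> s) -> (p & ~s)) -> r)   [eliminate ->]
⇔ ~p | ~(((~r & p) -> s) -> (p & ~s)) | r   [eliminate ->]
⇔ ~p | ~(~((~r & p) -> s) | (p & ~s)) | r   [eliminate ->]
⇔ ~p | ~(~(~(~r & p) | s) | (p & ~s)) | r   [eliminate ->]
⇔ ~p | (~~(~(~r & p) | s) & ~(p & ~s)) | r   [De Morgan]
⇔ ~p | ((~(~r & p) | s) & ~(p & ~s)) | r   [double negation]
⇔ ~p | ((~~r | ~p | s) & ~(p & ~s)) | r   [De Morgan]
⇔ ~p | ((r | ~p | s) & ~(p & ~s)) | r   [double negation]
⇔ ~p | ((r | ~p | s) & (~p | ~~s)) | r   [De Morgan]
⇔ ~p | ((r | ~p | s) & (~p | s)) | r   [double negation]
⇔ (~p | r | ~p | s | r) & (~p | ~p | s | r)   [distribute | over &]
⇔ ~p | r | s   [simplify]

~p | r | s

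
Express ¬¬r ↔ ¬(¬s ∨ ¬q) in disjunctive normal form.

¬¬r ↔ ¬(¬s ∨ ¬q)
= (¬¬r → ¬(¬s ∨ ¬q)) ∧ (¬(¬s ∨ ¬q) → ¬¬r)
= (¬¬¬r ∨ ¬(¬s ∨ ¬q)) ∧ (¬(¬s ∨ ¬q) → ¬¬r)
= (¬¬¬r ∨ ¬(¬s ∨ ¬q)) ∧ (¬¬(¬s ∨ ¬q) ∨ ¬¬r)
= (¬r ∨ ¬(¬s ∨ ¬q)) ∧ (¬¬(¬s ∨ ¬q) ∨ ¬¬r)
= (¬r ∨ (¬¬s ∧ ¬¬q)) ∧ (¬¬(¬s ∨ ¬q) ∨ ¬¬r)
= (¬r ∨ (s ∧ ¬¬q)) ∧ (¬¬(¬s ∨ ¬q) ∨ ¬¬r)
= (¬r ∨ (s ∧ q)) ∧ (¬¬(¬s ∨ ¬q) ∨ ¬¬r)
= (¬r ∨ (s ∧ q)) ∧ (¬s ∨ ¬q ∨ ¬¬r)
= (¬r ∨ (s ∧ q)) ∧ (¬s ∨ ¬q ∨ r)
= (¬r ∧ ¬s) ∨ (¬r ∧ ¬q) ∨ (¬r ∧ r) ∨ (s ∧ q ∧ ¬s) ∨ (s ∧ q ∧ ¬q) ∨ (s ∧ q ∧ r)
= (¬r ∧ ¬s) ∨ (¬r ∧ ¬q) ∨ (s ∧ q ∧ r)

(¬r ∧ ¬s) ∨ (¬r ∧ ¬q) ∨ (s ∧ q ∧ r)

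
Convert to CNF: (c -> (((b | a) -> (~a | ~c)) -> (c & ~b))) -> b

(c -> (((b | a) -> (~a | ~c)) -> (c & ~b))) -> b
= ~(c -> (((b | a) -> (~a | ~c)) -> (c & ~b))) | b   [eliminate ->]
= ~(~c | (((b | a) -> (~a | ~c)) -> (c & ~b))) | b   [eliminate ->]
= ~(~c | ~((b | a) -> (~a | ~c)) | (c & ~b)) | b   [eliminate ->]
= ~(~c | ~(~(b | a) | ~a | ~c) | (c & ~b)) | b   [eliminate ->]
= (~~c & ~~(~(b | a) | ~a | ~c) & ~(c & ~b)) | b   [De Morgan]
= (c & ~~(~(b | a) | ~a | ~c) & ~(c & ~b)) | b   [double negation]
= (c & (~(b | a) | ~a | ~c) & ~(c & ~b)) | b   [double negation]
= (c & ((~b & ~a) | ~a | ~c) & ~(c & ~b)) | b   [De Morgan]
= (c & ((~b & ~a) | ~a | ~c) & (~c | ~~b)) | b   [De Morgan]
= (c & ((~b & ~a) | ~a | ~c) & (~c | b)) | b   [double negation]
= (c | b) & (~b | ~a | ~c | b) & (~a | ~a | ~c | b) & (~c | b | b)   [distribute | over &]
= (c | b) & (~c | b)   [simplify]

(c | b) & (~c | b)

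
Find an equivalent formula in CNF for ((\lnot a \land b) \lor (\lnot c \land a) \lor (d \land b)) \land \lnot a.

(b \lor \lnot c) \land (b \lor a) \land \lnot a

((\lnot a \land b) \lor (\lnot c \land a) \lor (d \land b)) \land \lnot a
⇔ (\lnot a \lor \lnot c \lor d) \land (\lnot a \lor \lnot c \lor b) \land (\lnot a \lor a \lor d) \land (\lnot a \lor a \lor b) \land (b \lor \lnot c \lor d) \land (b \lor \lnot c \lor b) \land (b \lor a \lor d) \land (b \lor a \lor b) \land \lnot a   — distribute \lor over \land
⇔ (b \lor \lnot c) \land (b \lor a) \land \lnot a   — simplify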